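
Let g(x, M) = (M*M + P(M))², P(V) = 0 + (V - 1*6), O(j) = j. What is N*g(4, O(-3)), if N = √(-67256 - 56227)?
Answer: 0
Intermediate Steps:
N = I*√123483 (N = √(-123483) = I*√123483 ≈ 351.4*I)
P(V) = -6 + V (P(V) = 0 + (V - 6) = 0 + (-6 + V) = -6 + V)
g(x, M) = (-6 + M + M²)² (g(x, M) = (M*M + (-6 + M))² = (M² + (-6 + M))² = (-6 + M + M²)²)
N*g(4, O(-3)) = (I*√123483)*(-6 - 3 + (-3)²)² = (I*√123483)*(-6 - 3 + 9)² = (I*√123483)*0² = (I*√123483)*0 = 0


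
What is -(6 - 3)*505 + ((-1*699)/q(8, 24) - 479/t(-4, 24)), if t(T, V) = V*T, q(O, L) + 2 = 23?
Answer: -1037095/672 ≈ -1543.3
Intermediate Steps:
q(O, L) = 21 (q(O, L) = -2 + 23 = 21)
t(T, V) = T*V
-(6 - 3)*505 + ((-1*699)/q(8, 24) - 479/t(-4, 24)) = -(6 - 3)*505 + (-1*699/21 - 479/((-4*24))) = -1*3*505 + (-699*1/21 - 479/(-96)) = -3*505 + (-233/7 - 479*(-1/96)) = -1515 + (-233/7 + 479/96) = -1515 - 19015/672 = -1037095/672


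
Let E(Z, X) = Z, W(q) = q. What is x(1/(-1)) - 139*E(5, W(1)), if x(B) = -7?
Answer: -702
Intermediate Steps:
x(1/(-1)) - 139*E(5, W(1)) = -7 - 139*5 = -7 - 695 = -702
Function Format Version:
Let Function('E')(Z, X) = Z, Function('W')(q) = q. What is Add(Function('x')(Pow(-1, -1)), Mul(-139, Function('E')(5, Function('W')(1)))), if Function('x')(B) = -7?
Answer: -702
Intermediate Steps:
Add(Function('x')(Pow(-1, -1)), Mul(-139, Function('E')(5, Function('W')(1)))) = Add(-7, Mul(-139, 5)) = Add(-7, -695) = -702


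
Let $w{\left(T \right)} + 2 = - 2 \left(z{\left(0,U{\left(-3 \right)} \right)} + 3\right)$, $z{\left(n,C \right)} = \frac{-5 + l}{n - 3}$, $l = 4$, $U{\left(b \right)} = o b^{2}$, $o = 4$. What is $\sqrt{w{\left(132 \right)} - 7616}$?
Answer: $\frac{i \sqrt{68622}}{3} \approx 87.319 i$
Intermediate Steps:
$U{\left(b \right)} = 4 b^{2}$
$z{\left(n,C \right)} = - \frac{1}{-3 + n}$ ($z{\left(n,C \right)} = \frac{-5 + 4}{n - 3} = - \frac{1}{-3 + n}$)
$w{\left(T \right)} = - \frac{26}{3}$ ($w{\left(T \right)} = -2 - 2 \left(- \frac{1}{-3 + 0} + 3\right) = -2 - 2 \left(- \frac{1}{-3} + 3\right) = -2 - 2 \left(\left(-1\right) \left(- \frac{1}{3}\right) + 3\right) = -2 - 2 \left(\frac{1}{3} + 3\right) = -2 - \frac{20}{3} = - \frac{26}{3}$)
$\sqrt{w{\left(132 \right)} - 7616} = \sqrt{- \frac{26}{3} - 7616} = \sqrt{- \frac{22874}{3}} = \frac{i \sqrt{68622}}{3}$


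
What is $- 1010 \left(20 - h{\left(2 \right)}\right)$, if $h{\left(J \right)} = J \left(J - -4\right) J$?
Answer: $4040$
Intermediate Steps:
$h{\left(J \right)} = J^{2} \left(4 + J\right)$ ($h{\left(J \right)} = J \left(J + 4\right) J = J \left(4 + J\right) J = J^{2} \left(4 + J\right)$)
$- 1010 \left(20 - h{\left(2 \right)}\right) = - 1010 \left(20 - 2^{2} \left(4 + 2\right)\right) = - 1010 \left(20 - 4 \cdot 6\right) = - 1010 \left(20 - 24\right) = \left(-1010\right) \left(-4\right) = 4040$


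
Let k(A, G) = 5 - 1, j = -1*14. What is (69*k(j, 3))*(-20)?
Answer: -5520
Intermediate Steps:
j = -14
k(A, G) = 4
(69*k(j, 3))*(-20) = (69*4)*(-20) = 276*(-20) = -5520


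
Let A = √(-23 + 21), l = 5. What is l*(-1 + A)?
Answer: -5 + 5*I*√2 ≈ -5.0 + 7.0711*I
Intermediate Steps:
A = I*√2 (A = √(-2) = I*√2 ≈ 1.4142*I)
l*(-1 + A) = 5*(-1 + I*√2) = -5 + 5*I*√2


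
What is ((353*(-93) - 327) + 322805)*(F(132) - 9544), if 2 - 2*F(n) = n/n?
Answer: -5528530463/2 ≈ -2.7643e+9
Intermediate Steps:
F(n) = ½ (F(n) = 1 - n/(2*n) = 1 - ½*1 = 1 - ½ = ½)
((353*(-93) - 327) + 322805)*(F(132) - 9544) = ((353*(-93) - 327) + 322805)*(½ - 9544) = ((-32829 - 327) + 322805)*(-19087/2) = (-33156 + 322805)*(-19087/2) = 289649*(-19087/2) = -5528530463/2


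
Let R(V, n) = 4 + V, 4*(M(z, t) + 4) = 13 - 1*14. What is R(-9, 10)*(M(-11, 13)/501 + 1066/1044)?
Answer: -882715/174348 ≈ -5.0630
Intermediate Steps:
M(z, t) = -17/4 (M(z, t) = -4 + (13 - 1*14)/4 = -4 + (13 - 14)/4 = -4 + (¼)*(-1) = -4 - ¼ = -17/4)
R(-9, 10)*(M(-11, 13)/501 + 1066/1044) = (4 - 9)*(-17/4/501 + 1066/1044) = -5*(-17/4*1/501 + 1066*(1/1044)) = -5*(-17/2004 + 533/522) = -5*176543/174348 = -882715/174348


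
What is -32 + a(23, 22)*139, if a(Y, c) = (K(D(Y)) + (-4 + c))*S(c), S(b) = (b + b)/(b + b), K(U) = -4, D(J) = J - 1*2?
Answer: 1914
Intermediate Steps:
D(J) = -2 + J (D(J) = J - 2 = -2 + J)
S(b) = 1 (S(b) = (2*b)/((2*b)) = (2*b)*(1/(2*b)) = 1)
a(Y, c) = -8 + c (a(Y, c) = (-4 + (-4 + c))*1 = (-8 + c)*1 = -8 + c)
-32 + a(23, 22)*139 = -32 + (-8 + 22)*139 = -32 + 14*139 = -32 + 1946 = 1914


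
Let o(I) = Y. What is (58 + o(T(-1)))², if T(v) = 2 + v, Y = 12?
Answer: 4900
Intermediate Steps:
o(I) = 12
(58 + o(T(-1)))² = (58 + 12)² = 70² = 4900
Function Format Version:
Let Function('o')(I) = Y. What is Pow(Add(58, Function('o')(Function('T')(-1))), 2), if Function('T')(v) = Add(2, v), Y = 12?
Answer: 4900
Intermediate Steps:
Function('o')(I) = 12
Pow(Add(58, Function('o')(Function('T')(-1))), 2) = Pow(Add(58, 12), 2) = Pow(70, 2) = 4900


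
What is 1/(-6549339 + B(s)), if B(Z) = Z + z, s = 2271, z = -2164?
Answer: -1/6549232 ≈ -1.5269e-7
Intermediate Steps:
B(Z) = -2164 + Z (B(Z) = Z - 2164 = -2164 + Z)
1/(-6549339 + B(s)) = 1/(-6549339 + (-2164 + 2271)) = 1/(-6549339 + 107) = 1/(-6549232) = -1/6549232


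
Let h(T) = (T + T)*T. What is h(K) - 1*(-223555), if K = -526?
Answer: 776907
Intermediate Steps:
h(T) = 2*T**2 (h(T) = (2*T)*T = 2*T**2)
h(K) - 1*(-223555) = 2*(-526)**2 - 1*(-223555) = 2*276676 + 223555 = 553352 + 223555 = 776907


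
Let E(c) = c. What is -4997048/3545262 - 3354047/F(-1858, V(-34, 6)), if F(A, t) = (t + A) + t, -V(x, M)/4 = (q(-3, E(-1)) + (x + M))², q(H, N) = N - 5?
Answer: 93932366351/312489522 ≈ 300.59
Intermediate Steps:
q(H, N) = -5 + N
V(x, M) = -4*(-6 + M + x)² (V(x, M) = -4*((-5 - 1) + (x + M))² = -4*(-6 + (M + x))² = -4*(-6 + M + x)²)
F(A, t) = A + 2*t (F(A, t) = (A + t) + t = A + 2*t)
-4997048/3545262 - 3354047/F(-1858, V(-34, 6)) = -4997048/3545262 - 3354047/(-1858 + 2*(-4*(-6 + 6 - 34)²)) = -4997048*1/3545262 - 3354047/(-1858 + 2*(-4*(-34)²)) = -356932/253233 - 3354047/(-1858 + 2*(-4*1156)) = -356932/253233 - 3354047/(-1858 + 2*(-4624)) = -356932/253233 - 3354047/(-1858 - 9248) = -356932/253233 - 3354047/(-11106) = -356932/253233 - 3354047*(-1/11106) = -356932/253233 + 3354047/11106 = 93932366351/312489522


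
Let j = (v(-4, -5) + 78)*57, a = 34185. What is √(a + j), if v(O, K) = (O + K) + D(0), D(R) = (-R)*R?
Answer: √38118 ≈ 195.24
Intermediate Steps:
D(R) = -R²
v(O, K) = K + O (v(O, K) = (O + K) - 1*0² = (K + O) - 1*0 = (K + O) + 0 = K + O)
j = 3933 (j = ((-5 - 4) + 78)*57 = (-9 + 78)*57 = 69*57 = 3933)
√(a + j) = √(34185 + 3933) = √38118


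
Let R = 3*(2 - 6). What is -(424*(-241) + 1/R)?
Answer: 1226209/12 ≈ 1.0218e+5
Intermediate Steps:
R = -12 (R = 3*(-4) = -12)
-(424*(-241) + 1/R) = -(424*(-241) + 1/(-12)) = -(-102184 - 1/12) = -1*(-1226209/12) = 1226209/12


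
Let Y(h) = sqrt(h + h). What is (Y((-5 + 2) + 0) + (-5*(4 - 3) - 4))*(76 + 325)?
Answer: -3609 + 401*I*sqrt(6) ≈ -3609.0 + 982.25*I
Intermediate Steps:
Y(h) = sqrt(2)*sqrt(h) (Y(h) = sqrt(2*h) = sqrt(2)*sqrt(h))
(Y((-5 + 2) + 0) + (-5*(4 - 3) - 4))*(76 + 325) = (sqrt(2)*sqrt((-5 + 2) + 0) + (-5*(4 - 3) - 4))*(76 + 325) = (sqrt(2)*sqrt(-3 + 0) + (-5*1 - 4))*401 = (sqrt(2)*sqrt(-3) + (-5 - 4))*401 = (sqrt(2)*(I*sqrt(3)) - 9)*401 = (I*sqrt(6) - 9)*401 = (-9 + I*sqrt(6))*401 = -3609 + 401*I*sqrt(6)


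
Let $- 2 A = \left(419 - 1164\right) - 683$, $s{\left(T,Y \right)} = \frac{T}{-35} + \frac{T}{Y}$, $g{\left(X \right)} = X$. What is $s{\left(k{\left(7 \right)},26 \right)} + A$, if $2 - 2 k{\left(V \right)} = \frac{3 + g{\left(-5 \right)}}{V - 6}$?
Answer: $\frac{324879}{455} \approx 714.02$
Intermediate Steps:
$k{\left(V \right)} = 1 + \frac{1}{-6 + V}$ ($k{\left(V \right)} = 1 - \frac{\left(3 - 5\right) \frac{1}{V - 6}}{2} = 1 - \frac{\left(-2\right) \frac{1}{V - 6}}{2} = 1 - \frac{\left(-2\right) \frac{1}{-6 + V}}{2} = 1 + \frac{1}{-6 + V}$)
$s{\left(T,Y \right)} = - \frac{T}{35} + \frac{T}{Y}$ ($s{\left(T,Y \right)} = T \left(- \frac{1}{35}\right) + \frac{T}{Y} = - \frac{T}{35} + \frac{T}{Y}$)
$A = 714$ ($A = - \frac{\left(419 - 1164\right) - 683}{2} = - \frac{-745 - 683}{2} = \left(- \frac{1}{2}\right) \left(-1428\right) = 714$)
$s{\left(k{\left(7 \right)},26 \right)} + A = \left(- \frac{\frac{1}{-6 + 7} \left(-5 + 7\right)}{35} + \frac{\frac{1}{-6 + 7} \left(-5 + 7\right)}{26}\right) + 714 = \left(- \frac{1^{-1} \cdot 2}{35} + 1^{-1} \cdot 2 \cdot \frac{1}{26}\right) + 714 = \left(- \frac{1 \cdot 2}{35} + 1 \cdot 2 \cdot \frac{1}{26}\right) + 714 = \left(\left(- \frac{1}{35}\right) 2 + 2 \cdot \frac{1}{26}\right) + 714 = \left(- \frac{2}{35} + \frac{1}{13}\right) + 714 = \frac{9}{455} + 714 = \frac{324879}{455}$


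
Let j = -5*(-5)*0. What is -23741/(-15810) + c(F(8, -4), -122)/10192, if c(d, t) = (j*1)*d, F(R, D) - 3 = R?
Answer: 23741/15810 ≈ 1.5016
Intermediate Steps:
F(R, D) = 3 + R
j = 0 (j = 25*0 = 0)
c(d, t) = 0 (c(d, t) = (0*1)*d = 0*d = 0)
-23741/(-15810) + c(F(8, -4), -122)/10192 = -23741/(-15810) + 0/10192 = -23741*(-1/15810) + 0*(1/10192) = 23741/15810 + 0 = 23741/15810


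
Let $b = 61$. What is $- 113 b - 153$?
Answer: $-7046$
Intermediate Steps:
$- 113 b - 153 = \left(-113\right) 61 - 153 = -6893 - 153 = -7046$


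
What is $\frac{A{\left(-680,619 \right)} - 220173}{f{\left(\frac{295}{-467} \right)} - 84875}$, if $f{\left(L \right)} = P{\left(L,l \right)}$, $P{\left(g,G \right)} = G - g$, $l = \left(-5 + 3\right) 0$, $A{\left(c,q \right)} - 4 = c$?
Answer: $\frac{103136483}{39636330} \approx 2.6021$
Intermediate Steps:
$A{\left(c,q \right)} = 4 + c$
$l = 0$ ($l = \left(-2\right) 0 = 0$)
$f{\left(L \right)} = - L$ ($f{\left(L \right)} = 0 - L = - L$)
$\frac{A{\left(-680,619 \right)} - 220173}{f{\left(\frac{295}{-467} \right)} - 84875} = \frac{\left(4 - 680\right) - 220173}{- \frac{295}{-467} - 84875} = \frac{-676 - 220173}{- \frac{295 \left(-1\right)}{467} - 84875} = - \frac{220849}{\left(-1\right) \left(- \frac{295}{467}\right) - 84875} = - \frac{220849}{\frac{295}{467} - 84875} = - \frac{220849}{- \frac{39636330}{467}} = \left(-220849\right) \left(- \frac{467}{39636330}\right) = \frac{103136483}{39636330}$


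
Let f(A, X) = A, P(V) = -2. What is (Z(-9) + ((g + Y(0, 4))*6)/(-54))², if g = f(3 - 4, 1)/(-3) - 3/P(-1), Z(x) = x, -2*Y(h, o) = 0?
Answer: 247009/2916 ≈ 84.708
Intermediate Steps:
Y(h, o) = 0 (Y(h, o) = -½*0 = 0)
g = 11/6 (g = (3 - 4)/(-3) - 3/(-2) = -1*(-⅓) - 3*(-½) = ⅓ + 3/2 = 11/6 ≈ 1.8333)
(Z(-9) + ((g + Y(0, 4))*6)/(-54))² = (-9 + ((11/6 + 0)*6)/(-54))² = (-9 + ((11/6)*6)*(-1/54))² = (-9 + 11*(-1/54))² = (-9 - 11/54)² = (-497/54)² = 247009/2916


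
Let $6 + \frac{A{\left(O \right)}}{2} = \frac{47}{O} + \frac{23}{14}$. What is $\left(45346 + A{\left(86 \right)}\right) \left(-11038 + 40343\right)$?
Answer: $\frac{399920997860}{301} \approx 1.3286 \cdot 10^{9}$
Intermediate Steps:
$A{\left(O \right)} = - \frac{61}{7} + \frac{94}{O}$ ($A{\left(O \right)} = -12 + 2 \left(\frac{47}{O} + \frac{23}{14}\right) = -12 + 2 \left(\frac{23}{14} + \frac{47}{O}\right) = -12 + \left(\frac{23}{7} + \frac{94}{O}\right) = - \frac{61}{7} + \frac{94}{O}$)
$\left(45346 + A{\left(86 \right)}\right) \left(-11038 + 40343\right) = \left(45346 - \left(\frac{61}{7} - \frac{94}{86}\right)\right) \left(-11038 + 40343\right) = \left(45346 + \left(- \frac{61}{7} + 94 \cdot \frac{1}{86}\right)\right) 29305 = \left(45346 + \left(- \frac{61}{7} + \frac{47}{43}\right)\right) 29305 = \left(45346 - \frac{2294}{301}\right) 29305 = \frac{13646852}{301} \cdot 29305 = \frac{399920997860}{301}$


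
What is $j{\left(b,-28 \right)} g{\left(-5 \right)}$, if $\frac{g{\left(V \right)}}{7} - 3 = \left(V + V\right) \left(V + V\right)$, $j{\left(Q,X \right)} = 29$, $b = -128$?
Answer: $20909$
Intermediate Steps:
$g{\left(V \right)} = 21 + 28 V^{2}$ ($g{\left(V \right)} = 21 + 7 \left(V + V\right) \left(V + V\right) = 21 + 7 \cdot 2 V 2 V = 21 + 7 \cdot 4 V^{2} = 21 + 28 V^{2}$)
$j{\left(b,-28 \right)} g{\left(-5 \right)} = 29 \left(21 + 28 \left(-5\right)^{2}\right) = 29 \left(21 + 28 \cdot 25\right) = 29 \left(21 + 700\right) = 29 \cdot 721 = 20909$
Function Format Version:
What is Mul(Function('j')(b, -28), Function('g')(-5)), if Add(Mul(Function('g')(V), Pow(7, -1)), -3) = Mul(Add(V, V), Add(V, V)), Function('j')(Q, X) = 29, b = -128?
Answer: 20909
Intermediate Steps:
Function('g')(V) = Add(21, Mul(28, Pow(V, 2))) (Function('g')(V) = Add(21, Mul(7, Mul(Add(V, V), Add(V, V)))) = Add(21, Mul(7, Mul(Mul(2, V), Mul(2, V)))) = Add(21, Mul(7, Mul(4, Pow(V, 2)))) = Add(21, Mul(28, Pow(V, 2))))
Mul(Function('j')(b, -28), Function('g')(-5)) = Mul(29, Add(21, Mul(28, Pow(-5, 2)))) = Mul(29, Add(21, Mul(28, 25))) = Mul(29, Add(21, 700)) = Mul(29, 721) = 20909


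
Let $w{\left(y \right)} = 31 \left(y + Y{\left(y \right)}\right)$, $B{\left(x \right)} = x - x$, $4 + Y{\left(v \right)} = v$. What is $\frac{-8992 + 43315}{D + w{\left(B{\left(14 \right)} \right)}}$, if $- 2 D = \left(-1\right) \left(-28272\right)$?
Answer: $- \frac{34323}{14260} \approx -2.4069$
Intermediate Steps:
$Y{\left(v \right)} = -4 + v$
$B{\left(x \right)} = 0$
$D = -14136$ ($D = - \frac{\left(-1\right) \left(-28272\right)}{2} = \left(- \frac{1}{2}\right) 28272 = -14136$)
$w{\left(y \right)} = -124 + 62 y$ ($w{\left(y \right)} = 31 \left(y + \left(-4 + y\right)\right) = 31 \left(-4 + 2 y\right) = -124 + 62 y$)
$\frac{-8992 + 43315}{D + w{\left(B{\left(14 \right)} \right)}} = \frac{-8992 + 43315}{-14136 + \left(-124 + 62 \cdot 0\right)} = \frac{34323}{-14136 + \left(-124 + 0\right)} = \frac{34323}{-14136 - 124} = \frac{34323}{-14260} = 34323 \left(- \frac{1}{14260}\right) = - \frac{34323}{14260}$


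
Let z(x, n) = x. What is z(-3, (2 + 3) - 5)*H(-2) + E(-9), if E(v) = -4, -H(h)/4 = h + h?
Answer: -52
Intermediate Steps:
H(h) = -8*h (H(h) = -4*(h + h) = -8*h)
z(-3, (2 + 3) - 5)*H(-2) + E(-9) = -(-24)*(-2) - 4 = -3*16 - 4 = -48 - 4 = -52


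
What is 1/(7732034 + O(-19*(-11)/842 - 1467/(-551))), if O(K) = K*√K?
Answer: 772120042900271078774192/5970058423783892175357706521411 - 626494750366*√626494750366/5970058423783892175357706521411 ≈ 1.2933e-7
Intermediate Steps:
O(K) = K^(3/2)
1/(7732034 + O(-19*(-11)/842 - 1467/(-551))) = 1/(7732034 + (-19*(-11)/842 - 1467/(-551))^(3/2)) = 1/(7732034 + (209*(1/842) - 1467*(-1/551))^(3/2)) = 1/(7732034 + (209/842 + 1467/551)^(3/2)) = 1/(7732034 + (1350373/463942)^(3/2)) = 1/(7732034 + 1350373*√626494750366/215242179364)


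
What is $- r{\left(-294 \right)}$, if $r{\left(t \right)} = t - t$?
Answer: $0$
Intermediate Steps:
$r{\left(t \right)} = 0$
$- r{\left(-294 \right)} = \left(-1\right) 0 = 0$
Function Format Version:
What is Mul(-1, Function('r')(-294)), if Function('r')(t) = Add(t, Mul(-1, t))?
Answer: 0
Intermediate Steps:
Function('r')(t) = 0
Mul(-1, Function('r')(-294)) = Mul(-1, 0) = 0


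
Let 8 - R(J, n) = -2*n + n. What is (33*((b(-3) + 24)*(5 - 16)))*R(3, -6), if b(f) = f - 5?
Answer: -11616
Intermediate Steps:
b(f) = -5 + f
R(J, n) = 8 + n (R(J, n) = 8 - (-2*n + n) = 8 - (-1)*n = 8 + n)
(33*((b(-3) + 24)*(5 - 16)))*R(3, -6) = (33*(((-5 - 3) + 24)*(5 - 16)))*(8 - 6) = (33*((-8 + 24)*(-11)))*2 = (33*(16*(-11)))*2 = (33*(-176))*2 = -5808*2 = -11616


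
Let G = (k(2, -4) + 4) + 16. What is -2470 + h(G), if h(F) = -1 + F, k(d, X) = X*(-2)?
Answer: -2443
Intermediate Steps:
k(d, X) = -2*X
G = 28 (G = (-2*(-4) + 4) + 16 = (8 + 4) + 16 = 12 + 16 = 28)
-2470 + h(G) = -2470 + (-1 + 28) = -2470 + 27 = -2443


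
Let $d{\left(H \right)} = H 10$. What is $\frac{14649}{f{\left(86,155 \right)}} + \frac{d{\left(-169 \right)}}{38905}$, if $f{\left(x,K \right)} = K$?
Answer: $\frac{3675209}{38905} \approx 94.466$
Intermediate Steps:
$d{\left(H \right)} = 10 H$
$\frac{14649}{f{\left(86,155 \right)}} + \frac{d{\left(-169 \right)}}{38905} = \frac{14649}{155} + \frac{10 \left(-169\right)}{38905} = 14649 \cdot \frac{1}{155} - \frac{338}{7781} = \frac{14649}{155} - \frac{338}{7781} = \frac{3675209}{38905}$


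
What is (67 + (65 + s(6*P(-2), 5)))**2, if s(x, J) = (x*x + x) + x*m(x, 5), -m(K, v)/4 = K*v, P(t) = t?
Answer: 6843456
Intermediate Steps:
m(K, v) = -4*K*v
s(x, J) = x - 19*x**2 (s(x, J) = (x*x + x) + x*(-4*x*5) = (x**2 + x) + x*(-20*x) = (x + x**2) - 20*x**2 = x - 19*x**2)
(67 + (65 + s(6*P(-2), 5)))**2 = (67 + (65 + (6*(-2))*(1 - 114*(-2))))**2 = (67 + (65 - 12*(1 - 19*(-12))))**2 = (67 + (65 - 12*(1 + 228)))**2 = (67 + (65 - 12*229))**2 = (67 + (65 - 2748))**2 = (67 - 2683)**2 = (-2616)**2 = 6843456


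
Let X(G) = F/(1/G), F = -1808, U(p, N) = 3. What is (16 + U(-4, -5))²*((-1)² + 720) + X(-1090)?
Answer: 2231001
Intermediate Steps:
X(G) = -1808*G
(16 + U(-4, -5))²*((-1)² + 720) + X(-1090) = (16 + 3)²*((-1)² + 720) - 1808*(-1090) = 19²*(1 + 720) + 1970720 = 361*721 + 1970720 = 260281 + 1970720 = 2231001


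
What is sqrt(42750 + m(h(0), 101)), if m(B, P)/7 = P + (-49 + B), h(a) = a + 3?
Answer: sqrt(43135) ≈ 207.69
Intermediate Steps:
h(a) = 3 + a
m(B, P) = -343 + 7*B + 7*P (m(B, P) = 7*(P + (-49 + B)) = 7*(-49 + B + P) = -343 + 7*B + 7*P)
sqrt(42750 + m(h(0), 101)) = sqrt(42750 + (-343 + 7*(3 + 0) + 7*101)) = sqrt(42750 + (-343 + 7*3 + 707)) = sqrt(42750 + (-343 + 21 + 707)) = sqrt(42750 + 385) = sqrt(43135)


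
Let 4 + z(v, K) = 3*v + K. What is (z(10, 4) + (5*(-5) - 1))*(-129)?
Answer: -516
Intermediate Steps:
z(v, K) = -4 + K + 3*v (z(v, K) = -4 + (3*v + K) = -4 + (K + 3*v) = -4 + K + 3*v)
(z(10, 4) + (5*(-5) - 1))*(-129) = ((-4 + 4 + 3*10) + (5*(-5) - 1))*(-129) = ((-4 + 4 + 30) + (-25 - 1))*(-129) = (30 - 26)*(-129) = 4*(-129) = -516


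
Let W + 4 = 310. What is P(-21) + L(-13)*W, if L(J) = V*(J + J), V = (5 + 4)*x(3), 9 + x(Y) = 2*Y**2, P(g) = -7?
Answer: -644443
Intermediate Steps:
W = 306 (W = -4 + 310 = 306)
x(Y) = -9 + 2*Y**2
V = 81 (V = (5 + 4)*(-9 + 2*3**2) = 9*(-9 + 2*9) = 9*(-9 + 18) = 9*9 = 81)
L(J) = 162*J (L(J) = 81*(J + J) = 81*(2*J) = 162*J)
P(-21) + L(-13)*W = -7 + (162*(-13))*306 = -7 - 2106*306 = -7 - 644436 = -644443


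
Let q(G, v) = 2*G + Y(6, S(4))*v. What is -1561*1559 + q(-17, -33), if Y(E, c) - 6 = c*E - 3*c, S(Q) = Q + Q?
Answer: -2434623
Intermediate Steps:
S(Q) = 2*Q
Y(E, c) = 6 - 3*c + E*c (Y(E, c) = 6 + (c*E - 3*c) = 6 + (E*c - 3*c) = 6 + (-3*c + E*c) = 6 - 3*c + E*c)
q(G, v) = 2*G + 30*v (q(G, v) = 2*G + (6 - 6*4 + 6*(2*4))*v = 2*G + (6 - 3*8 + 6*8)*v = 2*G + (6 - 24 + 48)*v = 2*G + 30*v)
-1561*1559 + q(-17, -33) = -1561*1559 + (2*(-17) + 30*(-33)) = -2433599 + (-34 - 990) = -2433599 - 1024 = -2434623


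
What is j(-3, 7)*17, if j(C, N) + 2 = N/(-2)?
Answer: -187/2 ≈ -93.500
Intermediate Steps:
j(C, N) = -2 - N/2 (j(C, N) = -2 + N/(-2) = -2 + N*(-½) = -2 - N/2)
j(-3, 7)*17 = (-2 - ½*7)*17 = (-2 - 7/2)*17 = -11/2*17 = -187/2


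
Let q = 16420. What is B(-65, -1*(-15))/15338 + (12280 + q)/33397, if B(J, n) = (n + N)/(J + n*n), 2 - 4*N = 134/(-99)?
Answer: 31128704779/36222911010 ≈ 0.85937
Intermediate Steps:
N = 83/99 (N = ½ - 67/(2*(-99)) = ½ - 67*(-1)/(2*99) = ½ - ¼*(-134/99) = ½ + 67/198 = 83/99 ≈ 0.83838)
B(J, n) = (83/99 + n)/(J + n²) (B(J, n) = (n + 83/99)/(J + n*n) = (83/99 + n)/(J + n²))
B(-65, -1*(-15))/15338 + (12280 + q)/33397 = ((83/99 - 1*(-15))/(-65 + (-1*(-15))²))/15338 + (12280 + 16420)/33397 = ((83/99 + 15)/(-65 + 15²))*(1/15338) + 28700*(1/33397) = ((1568/99)/(-65 + 225))*(1/15338) + 4100/4771 = ((1568/99)/160)*(1/15338) + 4100/4771 = ((1/160)*(1568/99))*(1/15338) + 4100/4771 = (49/495)*(1/15338) + 4100/4771 = 49/7592310 + 4100/4771 = 31128704779/36222911010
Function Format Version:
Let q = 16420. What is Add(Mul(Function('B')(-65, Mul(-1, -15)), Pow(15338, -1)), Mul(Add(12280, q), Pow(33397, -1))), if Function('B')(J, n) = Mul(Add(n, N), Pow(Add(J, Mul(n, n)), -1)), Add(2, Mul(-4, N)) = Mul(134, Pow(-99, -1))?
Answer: Rational(31128704779, 36222911010) ≈ 0.85937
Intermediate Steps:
N = Rational(83, 99) (N = Add(Rational(1, 2), Mul(Rational(-1, 4), Mul(134, Pow(-99, -1)))) = Add(Rational(1, 2), Mul(Rational(-1, 4), Mul(134, Rational(-1, 99)))) = Add(Rational(1, 2), Mul(Rational(-1, 4), Rational(-134, 99))) = Add(Rational(1, 2), Rational(67, 198)) = Rational(83, 99) ≈ 0.83838)
Function('B')(J, n) = Mul(Pow(Add(J, Pow(n, 2)), -1), Add(Rational(83, 99), n)) (Function('B')(J, n) = Mul(Add(n, Rational(83, 99)), Pow(Add(J, Mul(n, n)), -1)) = Mul(Add(Rational(83, 99), n), Pow(Add(J, Pow(n, 2)), -1)) = Mul(Pow(Add(J, Pow(n, 2)), -1), Add(Rational(83, 99), n)))
Add(Mul(Function('B')(-65, Mul(-1, -15)), Pow(15338, -1)), Mul(Add(12280, q), Pow(33397, -1))) = Add(Mul(Mul(Pow(Add(-65, Pow(Mul(-1, -15), 2)), -1), Add(Rational(83, 99), Mul(-1, -15))), Pow(15338, -1)), Mul(Add(12280, 16420), Pow(33397, -1))) = Add(Mul(Mul(Pow(Add(-65, Pow(15, 2)), -1), Add(Rational(83, 99), 15)), Rational(1, 15338)), Mul(28700, Rational(1, 33397))) = Add(Mul(Mul(Pow(Add(-65, 225), -1), Rational(1568, 99)), Rational(1, 15338)), Rational(4100, 4771)) = Add(Mul(Mul(Pow(160, -1), Rational(1568, 99)), Rational(1, 15338)), Rational(4100, 4771)) = Add(Mul(Mul(Rational(1, 160), Rational(1568, 99)), Rational(1, 15338)), Rational(4100, 4771)) = Add(Mul(Rational(49, 495), Rational(1, 15338)), Rational(4100, 4771)) = Add(Rational(49, 7592310), Rational(4100, 4771)) = Rational(31128704779, 36222911010)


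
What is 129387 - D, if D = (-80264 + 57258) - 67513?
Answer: 219906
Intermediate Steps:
D = -90519 (D = -23006 - 67513 = -90519)
129387 - D = 129387 - 1*(-90519) = 129387 + 90519 = 219906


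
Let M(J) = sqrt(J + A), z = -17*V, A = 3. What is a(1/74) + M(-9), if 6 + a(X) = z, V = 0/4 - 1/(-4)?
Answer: -41/4 + I*sqrt(6) ≈ -10.25 + 2.4495*I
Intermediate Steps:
V = 1/4 (V = 0*(1/4) - 1*(-1/4) = 0 + 1/4 = 1/4 ≈ 0.25000)
z = -17/4 (z = -17*1/4 = -17/4 ≈ -4.2500)
M(J) = sqrt(3 + J) (M(J) = sqrt(J + 3) = sqrt(3 + J))
a(X) = -41/4 (a(X) = -6 - 17/4 = -41/4)
a(1/74) + M(-9) = -41/4 + sqrt(3 - 9) = -41/4 + sqrt(-6) = -41/4 + I*sqrt(6)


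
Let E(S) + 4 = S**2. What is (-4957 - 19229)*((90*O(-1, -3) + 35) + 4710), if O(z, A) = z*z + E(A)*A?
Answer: -84288210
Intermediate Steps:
E(S) = -4 + S**2
O(z, A) = z**2 + A*(-4 + A**2) (O(z, A) = z*z + (-4 + A**2)*A = z**2 + A*(-4 + A**2))
(-4957 - 19229)*((90*O(-1, -3) + 35) + 4710) = (-4957 - 19229)*((90*((-1)**2 - 3*(-4 + (-3)**2)) + 35) + 4710) = -24186*((90*(1 - 3*(-4 + 9)) + 35) + 4710) = -24186*((90*(1 - 3*5) + 35) + 4710) = -24186*((90*(1 - 15) + 35) + 4710) = -24186*((90*(-14) + 35) + 4710) = -24186*((-1260 + 35) + 4710) = -24186*(-1225 + 4710) = -24186*3485 = -84288210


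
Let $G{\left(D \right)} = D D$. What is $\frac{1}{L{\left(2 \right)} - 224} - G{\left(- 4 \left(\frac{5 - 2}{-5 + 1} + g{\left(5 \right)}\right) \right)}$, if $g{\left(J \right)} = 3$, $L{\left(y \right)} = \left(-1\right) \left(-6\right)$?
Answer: $- \frac{17659}{218} \approx -81.005$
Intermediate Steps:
$L{\left(y \right)} = 6$
$G{\left(D \right)} = D^{2}$
$\frac{1}{L{\left(2 \right)} - 224} - G{\left(- 4 \left(\frac{5 - 2}{-5 + 1} + g{\left(5 \right)}\right) \right)} = \frac{1}{6 - 224} - \left(- 4 \left(\frac{5 - 2}{-5 + 1} + 3\right)\right)^{2} = \frac{1}{-218} - \left(- 4 \left(\frac{3}{-4} + 3\right)\right)^{2} = - \frac{1}{218} - \left(- 4 \left(3 \left(- \frac{1}{4}\right) + 3\right)\right)^{2} = - \frac{1}{218} - \left(- 4 \left(- \frac{3}{4} + 3\right)\right)^{2} = - \frac{1}{218} - \left(\left(-4\right) \frac{9}{4}\right)^{2} = - \frac{1}{218} - \left(-9\right)^{2} = - \frac{1}{218} - 81 = - \frac{17659}{218}$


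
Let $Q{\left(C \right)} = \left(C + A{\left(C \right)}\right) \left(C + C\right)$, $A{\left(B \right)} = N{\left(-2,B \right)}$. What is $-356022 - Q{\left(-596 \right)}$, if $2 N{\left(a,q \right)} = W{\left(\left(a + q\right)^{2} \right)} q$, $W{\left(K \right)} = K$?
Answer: $-127027728918$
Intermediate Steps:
$N{\left(a,q \right)} = \frac{q \left(a + q\right)^{2}}{2}$ ($N{\left(a,q \right)} = \frac{\left(a + q\right)^{2} q}{2} = \frac{q \left(a + q\right)^{2}}{2}$)
$A{\left(B \right)} = \frac{B \left(-2 + B\right)^{2}}{2}$
$Q{\left(C \right)} = 2 C \left(C + \frac{C \left(-2 + C\right)^{2}}{2}\right)$ ($Q{\left(C \right)} = \left(C + \frac{C \left(-2 + C\right)^{2}}{2}\right) \left(C + C\right) = \left(C + \frac{C \left(-2 + C\right)^{2}}{2}\right) 2 C = 2 C \left(C + \frac{C \left(-2 + C\right)^{2}}{2}\right)$)
$-356022 - Q{\left(-596 \right)} = -356022 - \left(-596\right)^{2} \left(2 + \left(-2 - 596\right)^{2}\right) = -356022 - 355216 \left(2 + \left(-598\right)^{2}\right) = -356022 - 355216 \left(2 + 357604\right) = -356022 - 355216 \cdot 357606 = -356022 - 127027372896 = -127027728918$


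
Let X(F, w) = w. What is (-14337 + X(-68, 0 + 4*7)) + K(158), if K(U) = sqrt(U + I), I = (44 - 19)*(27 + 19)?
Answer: -14309 + 2*sqrt(327) ≈ -14273.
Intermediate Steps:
I = 1150 (I = 25*46 = 1150)
K(U) = sqrt(1150 + U) (K(U) = sqrt(U + 1150) = sqrt(1150 + U))
(-14337 + X(-68, 0 + 4*7)) + K(158) = (-14337 + (0 + 4*7)) + sqrt(1150 + 158) = (-14337 + (0 + 28)) + sqrt(1308) = (-14337 + 28) + 2*sqrt(327) = -14309 + 2*sqrt(327)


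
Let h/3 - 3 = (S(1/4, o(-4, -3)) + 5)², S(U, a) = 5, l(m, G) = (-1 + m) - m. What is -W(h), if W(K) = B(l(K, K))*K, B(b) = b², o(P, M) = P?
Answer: -309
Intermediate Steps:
l(m, G) = -1
h = 309 (h = 9 + 3*(5 + 5)² = 9 + 3*10² = 9 + 3*100 = 9 + 300 = 309)
W(K) = K (W(K) = (-1)²*K = 1*K = K)
-W(h) = -1*309 = -309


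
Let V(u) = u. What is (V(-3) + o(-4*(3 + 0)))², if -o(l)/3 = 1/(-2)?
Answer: 9/4 ≈ 2.2500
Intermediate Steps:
o(l) = 3/2 (o(l) = -3/(-2) = -3*(-½) = 3/2)
(V(-3) + o(-4*(3 + 0)))² = (-3 + 3/2)² = (-3/2)² = 9/4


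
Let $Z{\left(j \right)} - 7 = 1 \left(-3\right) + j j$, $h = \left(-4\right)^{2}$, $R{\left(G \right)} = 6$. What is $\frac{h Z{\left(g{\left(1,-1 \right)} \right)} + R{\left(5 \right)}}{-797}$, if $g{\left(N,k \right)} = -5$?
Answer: $- \frac{470}{797} \approx -0.58971$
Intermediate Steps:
$h = 16$
$Z{\left(j \right)} = 4 + j^{2}$ ($Z{\left(j \right)} = 7 + \left(1 \left(-3\right) + j j\right) = 7 + \left(-3 + j^{2}\right) = 4 + j^{2}$)
$\frac{h Z{\left(g{\left(1,-1 \right)} \right)} + R{\left(5 \right)}}{-797} = \frac{16 \left(4 + \left(-5\right)^{2}\right) + 6}{-797} = \left(16 \left(4 + 25\right) + 6\right) \left(- \frac{1}{797}\right) = \left(16 \cdot 29 + 6\right) \left(- \frac{1}{797}\right) = \left(464 + 6\right) \left(- \frac{1}{797}\right) = 470 \left(- \frac{1}{797}\right) = - \frac{470}{797}$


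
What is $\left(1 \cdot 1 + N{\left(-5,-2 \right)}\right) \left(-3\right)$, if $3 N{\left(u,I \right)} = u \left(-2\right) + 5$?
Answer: $-18$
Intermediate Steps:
$N{\left(u,I \right)} = \frac{5}{3} - \frac{2 u}{3}$ ($N{\left(u,I \right)} = \frac{u \left(-2\right) + 5}{3} = \frac{- 2 u + 5}{3} = \frac{5 - 2 u}{3} = \frac{5}{3} - \frac{2 u}{3}$)
$\left(1 \cdot 1 + N{\left(-5,-2 \right)}\right) \left(-3\right) = \left(1 \cdot 1 + \left(\frac{5}{3} - - \frac{10}{3}\right)\right) \left(-3\right) = \left(1 + \left(\frac{5}{3} + \frac{10}{3}\right)\right) \left(-3\right) = \left(1 + 5\right) \left(-3\right) = 6 \left(-3\right) = -18$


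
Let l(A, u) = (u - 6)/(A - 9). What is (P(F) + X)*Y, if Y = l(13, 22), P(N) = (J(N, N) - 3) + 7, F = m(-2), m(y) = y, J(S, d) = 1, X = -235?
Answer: -920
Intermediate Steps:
F = -2
P(N) = 5 (P(N) = (1 - 3) + 7 = -2 + 7 = 5)
l(A, u) = (-6 + u)/(-9 + A)
Y = 4 (Y = (-6 + 22)/(-9 + 13) = 16/4 = (¼)*16 = 4)
(P(F) + X)*Y = (5 - 235)*4 = -230*4 = -920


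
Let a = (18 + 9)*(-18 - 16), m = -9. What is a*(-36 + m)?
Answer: 41310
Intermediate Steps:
a = -918 (a = 27*(-34) = -918)
a*(-36 + m) = -918*(-36 - 9) = -918*(-45) = 41310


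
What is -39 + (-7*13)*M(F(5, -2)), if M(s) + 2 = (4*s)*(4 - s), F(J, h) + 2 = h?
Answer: 11791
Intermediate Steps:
F(J, h) = -2 + h
M(s) = -2 + 4*s*(4 - s) (M(s) = -2 + (4*s)*(4 - s) = -2 + 4*s*(4 - s))
-39 + (-7*13)*M(F(5, -2)) = -39 + (-7*13)*(-2 - 4*(-2 - 2)² + 16*(-2 - 2)) = -39 - 91*(-2 - 4*(-4)² + 16*(-4)) = -39 - 91*(-2 - 4*16 - 64) = -39 - 91*(-2 - 64 - 64) = -39 - 91*(-130) = -39 + 11830 = 11791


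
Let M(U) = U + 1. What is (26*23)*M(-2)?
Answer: -598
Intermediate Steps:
M(U) = 1 + U
(26*23)*M(-2) = (26*23)*(1 - 2) = 598*(-1) = -598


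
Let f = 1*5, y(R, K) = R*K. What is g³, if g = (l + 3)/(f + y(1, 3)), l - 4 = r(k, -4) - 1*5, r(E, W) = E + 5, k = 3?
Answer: 125/64 ≈ 1.9531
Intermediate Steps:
r(E, W) = 5 + E
y(R, K) = K*R
f = 5
l = 7 (l = 4 + ((5 + 3) - 1*5) = 4 + (8 - 5) = 4 + 3 = 7)
g = 5/4 (g = (7 + 3)/(5 + 3*1) = 10/(5 + 3) = 10/8 = 10*(⅛) = 5/4 ≈ 1.2500)
g³ = (5/4)³ = 125/64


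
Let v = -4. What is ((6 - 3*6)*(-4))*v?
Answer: -192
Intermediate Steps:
((6 - 3*6)*(-4))*v = ((6 - 3*6)*(-4))*(-4) = ((6 - 18)*(-4))*(-4) = -12*(-4)*(-4) = 48*(-4) = -192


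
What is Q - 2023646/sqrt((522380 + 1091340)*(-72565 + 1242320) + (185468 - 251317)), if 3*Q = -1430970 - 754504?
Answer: -2185474/3 - 2023646*sqrt(23304407071)/209739663639 ≈ -7.2849e+5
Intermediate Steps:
Q = -2185474/3 (Q = (-1430970 - 754504)/3 = (1/3)*(-2185474) = -2185474/3 ≈ -7.2849e+5)
Q - 2023646/sqrt((522380 + 1091340)*(-72565 + 1242320) + (185468 - 251317)) = -2185474/3 - 2023646/sqrt((522380 + 1091340)*(-72565 + 1242320) + (185468 - 251317)) = -2185474/3 - 2023646/sqrt(1613720*1169755 - 65849) = -2185474/3 - 2023646/sqrt(1887657038600 - 65849) = -2185474/3 - 2023646*sqrt(23304407071)/209739663639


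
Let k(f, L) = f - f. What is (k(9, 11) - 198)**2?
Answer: 39204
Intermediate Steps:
k(f, L) = 0
(k(9, 11) - 198)**2 = (0 - 198)**2 = (-198)**2 = 39204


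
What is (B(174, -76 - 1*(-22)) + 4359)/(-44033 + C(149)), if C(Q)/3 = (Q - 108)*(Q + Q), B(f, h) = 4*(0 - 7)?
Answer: -4331/7379 ≈ -0.58694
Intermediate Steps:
B(f, h) = -28 (B(f, h) = 4*(-7) = -28)
C(Q) = 6*Q*(-108 + Q) (C(Q) = 3*((Q - 108)*(Q + Q)) = 3*((-108 + Q)*(2*Q)) = 3*(2*Q*(-108 + Q)) = 6*Q*(-108 + Q))
(B(174, -76 - 1*(-22)) + 4359)/(-44033 + C(149)) = (-28 + 4359)/(-44033 + 6*149*(-108 + 149)) = 4331/(-44033 + 6*149*41) = 4331/(-44033 + 36654) = 4331/(-7379) = 4331*(-1/7379) = -4331/7379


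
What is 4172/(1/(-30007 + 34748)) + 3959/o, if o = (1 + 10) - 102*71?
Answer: 143025213453/7231 ≈ 1.9779e+7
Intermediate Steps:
o = -7231 (o = 11 - 7242 = -7231)
4172/(1/(-30007 + 34748)) + 3959/o = 4172/(1/(-30007 + 34748)) + 3959/(-7231) = 4172/(1/4741) + 3959*(-1/7231) = 4172/(1/4741) - 3959/7231 = 4172*4741 - 3959/7231 = 19779452 - 3959/7231 = 143025213453/7231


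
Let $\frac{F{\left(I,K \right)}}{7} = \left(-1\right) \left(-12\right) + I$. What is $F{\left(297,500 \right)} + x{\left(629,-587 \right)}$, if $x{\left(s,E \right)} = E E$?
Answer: $346732$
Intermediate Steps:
$x{\left(s,E \right)} = E^{2}$
$F{\left(I,K \right)} = 84 + 7 I$ ($F{\left(I,K \right)} = 7 \left(\left(-1\right) \left(-12\right) + I\right) = 7 \left(12 + I\right) = 84 + 7 I$)
$F{\left(297,500 \right)} + x{\left(629,-587 \right)} = \left(84 + 7 \cdot 297\right) + \left(-587\right)^{2} = \left(84 + 2079\right) + 344569 = 2163 + 344569 = 346732$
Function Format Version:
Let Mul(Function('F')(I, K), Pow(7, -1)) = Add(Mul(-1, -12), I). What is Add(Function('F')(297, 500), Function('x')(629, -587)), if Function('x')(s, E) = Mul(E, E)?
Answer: 346732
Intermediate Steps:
Function('x')(s, E) = Pow(E, 2)
Function('F')(I, K) = Add(84, Mul(7, I)) (Function('F')(I, K) = Mul(7, Add(Mul(-1, -12), I)) = Mul(7, Add(12, I)) = Add(84, Mul(7, I)))
Add(Function('F')(297, 500), Function('x')(629, -587)) = Add(Add(84, Mul(7, 297)), Pow(-587, 2)) = Add(Add(84, 2079), 344569) = Add(2163, 344569) = 346732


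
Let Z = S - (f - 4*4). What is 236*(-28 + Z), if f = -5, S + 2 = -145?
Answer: -36344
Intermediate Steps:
S = -147 (S = -2 - 145 = -147)
Z = -126 (Z = -147 - (-5 - 4*4) = -147 - (-5 - 16) = -147 - 1*(-21) = -147 + 21 = -126)
236*(-28 + Z) = 236*(-28 - 126) = 236*(-154) = -36344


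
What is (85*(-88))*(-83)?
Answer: 620840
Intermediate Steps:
(85*(-88))*(-83) = -7480*(-83) = 620840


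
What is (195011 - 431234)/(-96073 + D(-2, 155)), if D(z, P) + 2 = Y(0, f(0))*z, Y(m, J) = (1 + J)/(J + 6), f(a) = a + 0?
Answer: 708669/288226 ≈ 2.4587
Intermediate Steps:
f(a) = a
Y(m, J) = (1 + J)/(6 + J)
D(z, P) = -2 + z/6 (D(z, P) = -2 + ((1 + 0)/(6 + 0))*z = -2 + (1/6)*z = -2 + ((⅙)*1)*z = -2 + z/6)
(195011 - 431234)/(-96073 + D(-2, 155)) = (195011 - 431234)/(-96073 + (-2 + (⅙)*(-2))) = -236223/(-96073 + (-2 - ⅓)) = -236223/(-96073 - 7/3) = -236223/(-288226/3) = -236223*(-3/288226) = 708669/288226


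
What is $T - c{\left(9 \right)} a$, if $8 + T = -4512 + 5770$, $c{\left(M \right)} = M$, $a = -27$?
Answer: $1493$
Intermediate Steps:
$T = 1250$ ($T = -8 + \left(-4512 + 5770\right) = -8 + 1258 = 1250$)
$T - c{\left(9 \right)} a = 1250 - 9 \left(-27\right) = 1250 - -243 = 1250 + 243 = 1493$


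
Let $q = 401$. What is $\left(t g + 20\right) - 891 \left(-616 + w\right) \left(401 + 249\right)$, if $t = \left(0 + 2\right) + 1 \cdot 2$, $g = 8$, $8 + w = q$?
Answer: $129150502$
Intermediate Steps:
$w = 393$ ($w = -8 + 401 = 393$)
$t = 4$ ($t = 2 + 2 = 4$)
$\left(t g + 20\right) - 891 \left(-616 + w\right) \left(401 + 249\right) = \left(4 \cdot 8 + 20\right) - 891 \left(-616 + 393\right) \left(401 + 249\right) = \left(32 + 20\right) - 891 \left(\left(-223\right) 650\right) = 52 - -129150450 = 52 + 129150450 = 129150502$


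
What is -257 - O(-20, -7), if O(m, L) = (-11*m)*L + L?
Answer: 1290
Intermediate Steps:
O(m, L) = L - 11*L*m (O(m, L) = -11*L*m + L = L - 11*L*m)
-257 - O(-20, -7) = -257 - (-7)*(1 - 11*(-20)) = -257 - (-7)*(1 + 220) = -257 - (-7)*221 = -257 - 1*(-1547) = -257 + 1547 = 1290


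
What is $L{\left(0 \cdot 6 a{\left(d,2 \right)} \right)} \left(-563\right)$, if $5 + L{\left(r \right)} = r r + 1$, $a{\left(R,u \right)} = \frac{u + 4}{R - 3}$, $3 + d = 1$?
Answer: $2252$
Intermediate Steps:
$d = -2$ ($d = -3 + 1 = -2$)
$a{\left(R,u \right)} = \frac{4 + u}{-3 + R}$
$L{\left(r \right)} = -4 + r^{2}$ ($L{\left(r \right)} = -5 + \left(r r + 1\right) = -5 + \left(r^{2} + 1\right) = -5 + \left(1 + r^{2}\right) = -4 + r^{2}$)
$L{\left(0 \cdot 6 a{\left(d,2 \right)} \right)} \left(-563\right) = \left(-4 + \left(0 \cdot 6 \frac{4 + 2}{-3 - 2}\right)^{2}\right) \left(-563\right) = \left(-4 + \left(0 \frac{1}{-5} \cdot 6\right)^{2}\right) \left(-563\right) = \left(-4 + \left(0 \left(\left(- \frac{1}{5}\right) 6\right)\right)^{2}\right) \left(-563\right) = \left(-4 + \left(0 \left(- \frac{6}{5}\right)\right)^{2}\right) \left(-563\right) = \left(-4 + 0^{2}\right) \left(-563\right) = \left(-4 + 0\right) \left(-563\right) = \left(-4\right) \left(-563\right) = 2252$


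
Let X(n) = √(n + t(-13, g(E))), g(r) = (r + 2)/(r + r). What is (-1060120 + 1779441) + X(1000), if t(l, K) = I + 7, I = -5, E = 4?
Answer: 719321 + √1002 ≈ 7.1935e+5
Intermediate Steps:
g(r) = (2 + r)/(2*r) (g(r) = (2 + r)/((2*r)) = (2 + r)*(1/(2*r)) = (2 + r)/(2*r))
t(l, K) = 2 (t(l, K) = -5 + 7 = 2)
X(n) = √(2 + n) (X(n) = √(n + 2) = √(2 + n))
(-1060120 + 1779441) + X(1000) = (-1060120 + 1779441) + √(2 + 1000) = 719321 + √1002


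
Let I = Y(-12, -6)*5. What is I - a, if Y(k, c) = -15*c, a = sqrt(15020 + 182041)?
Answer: 450 - sqrt(197061) ≈ 6.0845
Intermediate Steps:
a = sqrt(197061) ≈ 443.92
I = 450 (I = -15*(-6)*5 = 90*5 = 450)
I - a = 450 - sqrt(197061)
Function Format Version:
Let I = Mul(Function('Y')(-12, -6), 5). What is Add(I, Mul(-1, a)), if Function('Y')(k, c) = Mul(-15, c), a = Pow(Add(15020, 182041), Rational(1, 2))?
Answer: Add(450, Mul(-1, Pow(197061, Rational(1, 2)))) ≈ 6.0845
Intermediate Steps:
a = Pow(197061, Rational(1, 2)) ≈ 443.92
I = 450 (I = Mul(Mul(-15, -6), 5) = Mul(90, 5) = 450)
Add(I, Mul(-1, a)) = Add(450, Mul(-1, Pow(197061, Rational(1, 2))))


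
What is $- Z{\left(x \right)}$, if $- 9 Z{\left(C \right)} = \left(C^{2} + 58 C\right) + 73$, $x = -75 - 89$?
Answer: $\frac{5819}{3} \approx 1939.7$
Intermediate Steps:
$x = -164$ ($x = -75 - 89 = -164$)
$Z{\left(C \right)} = - \frac{73}{9} - \frac{58 C}{9} - \frac{C^{2}}{9}$ ($Z{\left(C \right)} = - \frac{\left(C^{2} + 58 C\right) + 73}{9} = - \frac{73 + C^{2} + 58 C}{9} = - \frac{73}{9} - \frac{58 C}{9} - \frac{C^{2}}{9}$)
$- Z{\left(x \right)} = - (- \frac{73}{9} - - \frac{9512}{9} - \frac{\left(-164\right)^{2}}{9}) = - (- \frac{73}{9} + \frac{9512}{9} - \frac{26896}{9}) = \left(-1\right) \left(- \frac{5819}{3}\right) = \frac{5819}{3}$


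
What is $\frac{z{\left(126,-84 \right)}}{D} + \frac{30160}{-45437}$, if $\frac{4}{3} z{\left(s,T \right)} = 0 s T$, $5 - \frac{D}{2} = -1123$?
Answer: $- \frac{30160}{45437} \approx -0.66378$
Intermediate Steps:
$D = 2256$ ($D = 10 - -2246 = 10 + 2246 = 2256$)
$z{\left(s,T \right)} = 0$ ($z{\left(s,T \right)} = \frac{3 \cdot 0 s T}{4} = \frac{3 \cdot 0 T}{4} = \frac{3}{4} \cdot 0 = 0$)
$\frac{z{\left(126,-84 \right)}}{D} + \frac{30160}{-45437} = \frac{0}{2256} + \frac{30160}{-45437} = 0 \cdot \frac{1}{2256} + 30160 \left(- \frac{1}{45437}\right) = 0 - \frac{30160}{45437} = - \frac{30160}{45437}$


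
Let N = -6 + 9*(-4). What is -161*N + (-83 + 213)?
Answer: 6892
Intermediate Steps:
N = -42 (N = -6 - 36 = -42)
-161*N + (-83 + 213) = -161*(-42) + (-83 + 213) = 6762 + 130 = 6892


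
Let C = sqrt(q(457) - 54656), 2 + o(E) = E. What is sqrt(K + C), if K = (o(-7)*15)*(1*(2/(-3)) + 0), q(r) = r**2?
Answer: sqrt(90 + sqrt(154193)) ≈ 21.970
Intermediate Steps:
o(E) = -2 + E
C = sqrt(154193) (C = sqrt(457**2 - 54656) = sqrt(208849 - 54656) = sqrt(154193) ≈ 392.67)
K = 90 (K = ((-2 - 7)*15)*(1*(2/(-3)) + 0) = (-9*15)*(1*(2*(-1/3)) + 0) = -135*(1*(-2/3) + 0) = -135*(-2/3 + 0) = -135*(-2/3) = 90)
sqrt(K + C) = sqrt(90 + sqrt(154193))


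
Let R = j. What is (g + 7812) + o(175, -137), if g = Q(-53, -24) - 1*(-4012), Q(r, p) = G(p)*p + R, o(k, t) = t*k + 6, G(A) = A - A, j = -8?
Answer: -12153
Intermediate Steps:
G(A) = 0
R = -8
o(k, t) = 6 + k*t (o(k, t) = k*t + 6 = 6 + k*t)
Q(r, p) = -8 (Q(r, p) = 0*p - 8 = 0 - 8 = -8)
g = 4004 (g = -8 - 1*(-4012) = -8 + 4012 = 4004)
(g + 7812) + o(175, -137) = (4004 + 7812) + (6 + 175*(-137)) = 11816 + (6 - 23975) = 11816 - 23969 = -12153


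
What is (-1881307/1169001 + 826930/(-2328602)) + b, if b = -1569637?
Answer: -2136386987972101609/1361069033301 ≈ -1.5696e+6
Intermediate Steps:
(-1881307/1169001 + 826930/(-2328602)) + b = (-1881307/1169001 + 826930/(-2328602)) - 1569637 = (-1881307*1/1169001 + 826930*(-1/2328602)) - 1569637 = (-1881307/1169001 - 413465/1164301) - 1569637 = -2673748619872/1361069033301 - 1569637 = -2136386987972101609/1361069033301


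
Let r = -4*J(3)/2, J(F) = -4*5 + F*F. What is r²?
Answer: 484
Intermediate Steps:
J(F) = -20 + F²
r = 22 (r = -4*(-20 + 3²)/2 = -4*(-20 + 9)*(½) = -4*(-11)*(½) = 44*(½) = 22)
r² = 22² = 484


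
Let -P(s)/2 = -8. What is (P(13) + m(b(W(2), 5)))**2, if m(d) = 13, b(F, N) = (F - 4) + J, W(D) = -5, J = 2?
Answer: 841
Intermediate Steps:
P(s) = 16 (P(s) = -2*(-8) = 16)
b(F, N) = -2 + F (b(F, N) = (F - 4) + 2 = (-4 + F) + 2 = -2 + F)
(P(13) + m(b(W(2), 5)))**2 = (16 + 13)**2 = 29**2 = 841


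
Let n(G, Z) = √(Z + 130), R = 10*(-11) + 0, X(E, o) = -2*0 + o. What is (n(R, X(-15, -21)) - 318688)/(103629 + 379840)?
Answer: -318688/483469 + √109/483469 ≈ -0.65915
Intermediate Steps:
X(E, o) = o (X(E, o) = 0 + o = o)
R = -110 (R = -110 + 0 = -110)
n(G, Z) = √(130 + Z)
(n(R, X(-15, -21)) - 318688)/(103629 + 379840) = (√(130 - 21) - 318688)/(103629 + 379840) = (√109 - 318688)/483469 = (-318688 + √109)*(1/483469) = -318688/483469 + √109/483469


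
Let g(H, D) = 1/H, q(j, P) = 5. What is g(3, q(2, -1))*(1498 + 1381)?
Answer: 2879/3 ≈ 959.67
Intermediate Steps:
g(3, q(2, -1))*(1498 + 1381) = (1498 + 1381)/3 = (⅓)*2879 = 2879/3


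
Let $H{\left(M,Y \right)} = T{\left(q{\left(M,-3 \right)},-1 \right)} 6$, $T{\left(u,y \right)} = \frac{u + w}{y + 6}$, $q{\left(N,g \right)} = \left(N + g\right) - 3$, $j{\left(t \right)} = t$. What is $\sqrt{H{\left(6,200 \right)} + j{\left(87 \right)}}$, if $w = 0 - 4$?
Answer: $\frac{\sqrt{2055}}{5} \approx 9.0664$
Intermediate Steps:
$q{\left(N,g \right)} = -3 + N + g$
$w = -4$
$T{\left(u,y \right)} = \frac{-4 + u}{6 + y}$ ($T{\left(u,y \right)} = \frac{u - 4}{y + 6} = \frac{-4 + u}{6 + y}$)
$H{\left(M,Y \right)} = -12 + \frac{6 M}{5}$ ($H{\left(M,Y \right)} = \frac{-4 - \left(6 - M\right)}{6 - 1} \cdot 6 = \frac{-4 + \left(-6 + M\right)}{5} \cdot 6 = \frac{-10 + M}{5} \cdot 6 = \left(-2 + \frac{M}{5}\right) 6 = -12 + \frac{6 M}{5}$)
$\sqrt{H{\left(6,200 \right)} + j{\left(87 \right)}} = \sqrt{\left(-12 + \frac{6}{5} \cdot 6\right) + 87} = \sqrt{\left(-12 + \frac{36}{5}\right) + 87} = \sqrt{- \frac{24}{5} + 87} = \sqrt{\frac{411}{5}} = \frac{\sqrt{2055}}{5}$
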